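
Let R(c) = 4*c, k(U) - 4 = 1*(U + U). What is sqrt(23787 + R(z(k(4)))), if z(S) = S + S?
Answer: sqrt(23883) ≈ 154.54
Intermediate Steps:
k(U) = 4 + 2*U (k(U) = 4 + 1*(U + U) = 4 + 1*(2*U) = 4 + 2*U)
z(S) = 2*S
sqrt(23787 + R(z(k(4)))) = sqrt(23787 + 4*(2*(4 + 2*4))) = sqrt(23787 + 4*(2*(4 + 8))) = sqrt(23787 + 4*(2*12)) = sqrt(23787 + 4*24) = sqrt(23787 + 96) = sqrt(23883)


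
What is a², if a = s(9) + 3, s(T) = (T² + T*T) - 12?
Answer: 23409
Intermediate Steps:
s(T) = -12 + 2*T² (s(T) = (T² + T²) - 12 = 2*T² - 12 = -12 + 2*T²)
a = 153 (a = (-12 + 2*9²) + 3 = (-12 + 2*81) + 3 = (-12 + 162) + 3 = 150 + 3 = 153)
a² = 153² = 23409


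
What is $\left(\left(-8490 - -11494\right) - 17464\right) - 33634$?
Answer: $-48094$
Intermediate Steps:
$\left(\left(-8490 - -11494\right) - 17464\right) - 33634 = \left(\left(-8490 + 11494\right) - 17464\right) - 33634 = \left(3004 - 17464\right) - 33634 = -14460 - 33634 = -48094$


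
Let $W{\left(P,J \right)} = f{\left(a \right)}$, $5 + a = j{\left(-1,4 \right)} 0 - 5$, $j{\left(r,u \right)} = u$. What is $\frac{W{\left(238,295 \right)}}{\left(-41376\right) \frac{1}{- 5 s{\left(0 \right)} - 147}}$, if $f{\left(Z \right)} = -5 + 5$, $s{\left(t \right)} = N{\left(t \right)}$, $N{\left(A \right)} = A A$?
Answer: $0$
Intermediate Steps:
$N{\left(A \right)} = A^{2}$
$s{\left(t \right)} = t^{2}$
$a = -10$ ($a = -5 + \left(4 \cdot 0 - 5\right) = -5 + \left(0 - 5\right) = -5 - 5 = -10$)
$f{\left(Z \right)} = 0$
$W{\left(P,J \right)} = 0$
$\frac{W{\left(238,295 \right)}}{\left(-41376\right) \frac{1}{- 5 s{\left(0 \right)} - 147}} = \frac{0}{\left(-41376\right) \frac{1}{- 5 \cdot 0^{2} - 147}} = \frac{0}{\left(-41376\right) \frac{1}{\left(-5\right) 0 - 147}} = \frac{0}{\left(-41376\right) \frac{1}{0 - 147}} = \frac{0}{\left(-41376\right) \frac{1}{-147}} = \frac{0}{\left(-41376\right) \left(- \frac{1}{147}\right)} = \frac{0}{\frac{13792}{49}} = 0 \cdot \frac{49}{13792} = 0$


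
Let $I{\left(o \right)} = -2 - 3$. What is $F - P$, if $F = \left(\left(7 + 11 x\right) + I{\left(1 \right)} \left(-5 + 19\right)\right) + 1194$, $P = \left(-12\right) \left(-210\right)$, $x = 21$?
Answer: $-1158$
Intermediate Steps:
$I{\left(o \right)} = -5$
$P = 2520$
$F = 1362$ ($F = \left(\left(7 + 11 \cdot 21\right) - 5 \left(-5 + 19\right)\right) + 1194 = \left(\left(7 + 231\right) - 70\right) + 1194 = \left(238 - 70\right) + 1194 = 168 + 1194 = 1362$)
$F - P = 1362 - 2520 = -1158$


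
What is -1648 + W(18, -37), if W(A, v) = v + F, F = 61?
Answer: -1624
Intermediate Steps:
W(A, v) = 61 + v (W(A, v) = v + 61 = 61 + v)
-1648 + W(18, -37) = -1648 + (61 - 37) = -1648 + 24 = -1624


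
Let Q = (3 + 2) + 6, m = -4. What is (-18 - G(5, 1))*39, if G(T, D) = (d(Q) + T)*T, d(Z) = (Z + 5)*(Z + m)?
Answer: -23517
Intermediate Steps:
Q = 11 (Q = 5 + 6 = 11)
d(Z) = (-4 + Z)*(5 + Z) (d(Z) = (Z + 5)*(Z - 4) = (5 + Z)*(-4 + Z) = (-4 + Z)*(5 + Z))
G(T, D) = T*(112 + T) (G(T, D) = ((-20 + 11 + 11²) + T)*T = ((-20 + 11 + 121) + T)*T = (112 + T)*T = T*(112 + T))
(-18 - G(5, 1))*39 = (-18 - 5*(112 + 5))*39 = (-18 - 5*117)*39 = (-18 - 1*585)*39 = (-18 - 585)*39 = -603*39 = -23517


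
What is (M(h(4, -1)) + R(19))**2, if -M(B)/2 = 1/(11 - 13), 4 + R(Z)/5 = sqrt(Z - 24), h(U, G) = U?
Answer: 236 - 190*I*sqrt(5) ≈ 236.0 - 424.85*I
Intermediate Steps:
R(Z) = -20 + 5*sqrt(-24 + Z) (R(Z) = -20 + 5*sqrt(Z - 24) = -20 + 5*sqrt(-24 + Z))
M(B) = 1 (M(B) = -2/(11 - 13) = -2/(-2) = -2*(-1/2) = 1)
(M(h(4, -1)) + R(19))**2 = (1 + (-20 + 5*sqrt(-24 + 19)))**2 = (1 + (-20 + 5*sqrt(-5)))**2 = (1 + (-20 + 5*(I*sqrt(5))))**2 = (1 + (-20 + 5*I*sqrt(5)))**2 = (-19 + 5*I*sqrt(5))**2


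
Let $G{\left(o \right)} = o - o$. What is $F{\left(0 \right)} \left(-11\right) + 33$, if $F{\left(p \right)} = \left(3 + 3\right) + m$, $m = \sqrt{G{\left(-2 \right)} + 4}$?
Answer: $-55$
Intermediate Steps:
$G{\left(o \right)} = 0$
$m = 2$ ($m = \sqrt{0 + 4} = \sqrt{4} = 2$)
$F{\left(p \right)} = 8$ ($F{\left(p \right)} = \left(3 + 3\right) + 2 = 6 + 2 = 8$)
$F{\left(0 \right)} \left(-11\right) + 33 = 8 \left(-11\right) + 33 = -88 + 33 = -55$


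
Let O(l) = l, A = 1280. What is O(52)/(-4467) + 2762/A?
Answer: 6135647/2858880 ≈ 2.1462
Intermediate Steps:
O(52)/(-4467) + 2762/A = 52/(-4467) + 2762/1280 = 52*(-1/4467) + 2762*(1/1280) = -52/4467 + 1381/640 = 6135647/2858880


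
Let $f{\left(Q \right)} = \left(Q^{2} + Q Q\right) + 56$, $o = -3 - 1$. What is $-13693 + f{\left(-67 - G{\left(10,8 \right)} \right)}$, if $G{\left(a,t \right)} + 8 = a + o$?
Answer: $-5187$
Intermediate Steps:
$o = -4$
$G{\left(a,t \right)} = -12 + a$ ($G{\left(a,t \right)} = -8 + \left(a - 4\right) = -8 + \left(-4 + a\right) = -12 + a$)
$f{\left(Q \right)} = 56 + 2 Q^{2}$ ($f{\left(Q \right)} = \left(Q^{2} + Q^{2}\right) + 56 = 2 Q^{2} + 56 = 56 + 2 Q^{2}$)
$-13693 + f{\left(-67 - G{\left(10,8 \right)} \right)} = -13693 + \left(56 + 2 \left(-67 - \left(-12 + 10\right)\right)^{2}\right) = -13693 + \left(56 + 2 \left(-67 - -2\right)^{2}\right) = -13693 + \left(56 + 2 \left(-67 + 2\right)^{2}\right) = -13693 + \left(56 + 2 \left(-65\right)^{2}\right) = -13693 + \left(56 + 2 \cdot 4225\right) = -13693 + \left(56 + 8450\right) = -13693 + 8506 = -5187$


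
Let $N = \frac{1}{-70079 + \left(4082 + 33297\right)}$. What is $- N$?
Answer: $\frac{1}{32700} \approx 3.0581 \cdot 10^{-5}$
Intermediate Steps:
$N = - \frac{1}{32700}$ ($N = \frac{1}{-70079 + 37379} = \frac{1}{-32700} = - \frac{1}{32700} \approx -3.0581 \cdot 10^{-5}$)
$- N = \left(-1\right) \left(- \frac{1}{32700}\right) = \frac{1}{32700}$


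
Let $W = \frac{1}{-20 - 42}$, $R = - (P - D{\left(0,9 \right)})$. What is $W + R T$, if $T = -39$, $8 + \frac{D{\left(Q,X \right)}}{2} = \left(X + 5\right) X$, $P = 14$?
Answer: $- \frac{536797}{62} \approx -8658.0$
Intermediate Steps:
$D{\left(Q,X \right)} = -16 + 2 X \left(5 + X\right)$ ($D{\left(Q,X \right)} = -16 + 2 \left(X + 5\right) X = -16 + 2 \left(5 + X\right) X = -16 + 2 X \left(5 + X\right)$)
$R = 222$ ($R = - (14 - \left(-16 + 2 \cdot 9^{2} + 10 \cdot 9\right)) = - (14 - \left(-16 + 2 \cdot 81 + 90\right)) = - (14 - \left(-16 + 162 + 90\right)) = - (14 - 236) = \left(-1\right) \left(-222\right) = 222$)
$W = - \frac{1}{62}$ ($W = \frac{1}{-62} = - \frac{1}{62} \approx -0.016129$)
$W + R T = - \frac{1}{62} + 222 \left(-39\right) = - \frac{1}{62} - 8658 = - \frac{536797}{62}$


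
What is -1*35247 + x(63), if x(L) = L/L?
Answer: -35246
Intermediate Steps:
x(L) = 1
-1*35247 + x(63) = -1*35247 + 1 = -35247 + 1 = -35246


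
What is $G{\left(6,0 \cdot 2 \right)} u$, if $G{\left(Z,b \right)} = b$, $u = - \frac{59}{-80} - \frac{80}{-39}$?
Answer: $0$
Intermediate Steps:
$u = \frac{8701}{3120}$ ($u = \left(-59\right) \left(- \frac{1}{80}\right) - - \frac{80}{39} = \frac{59}{80} + \frac{80}{39} = \frac{8701}{3120} \approx 2.7888$)
$G{\left(6,0 \cdot 2 \right)} u = 0 \cdot 2 \cdot \frac{8701}{3120} = 0 \cdot \frac{8701}{3120} = 0$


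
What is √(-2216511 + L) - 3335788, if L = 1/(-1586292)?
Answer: -3335788 + I*√1394364019507661049/793146 ≈ -3.3358e+6 + 1488.8*I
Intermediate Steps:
L = -1/1586292 ≈ -6.3040e-7
√(-2216511 + L) - 3335788 = √(-2216511 - 1/1586292) - 3335788 = √(-3516033667213/1586292) - 3335788 = I*√1394364019507661049/793146 - 3335788 = -3335788 + I*√1394364019507661049/793146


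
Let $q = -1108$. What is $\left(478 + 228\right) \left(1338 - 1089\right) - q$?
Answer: $176902$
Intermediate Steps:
$\left(478 + 228\right) \left(1338 - 1089\right) - q = \left(478 + 228\right) \left(1338 - 1089\right) - -1108 = 706 \cdot 249 + 1108 = 175794 + 1108 = 176902$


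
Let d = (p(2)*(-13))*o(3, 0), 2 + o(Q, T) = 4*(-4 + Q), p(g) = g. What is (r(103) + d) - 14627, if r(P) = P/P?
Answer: -14470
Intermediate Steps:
o(Q, T) = -18 + 4*Q (o(Q, T) = -2 + 4*(-4 + Q) = -2 + (-16 + 4*Q) = -18 + 4*Q)
r(P) = 1
d = 156 (d = (2*(-13))*(-18 + 4*3) = -26*(-18 + 12) = -26*(-6) = 156)
(r(103) + d) - 14627 = (1 + 156) - 14627 = 157 - 14627 = -14470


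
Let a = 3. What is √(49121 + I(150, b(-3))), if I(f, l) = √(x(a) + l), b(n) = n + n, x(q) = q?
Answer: √(49121 + I*√3) ≈ 221.63 + 0.0039*I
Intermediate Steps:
b(n) = 2*n
I(f, l) = √(3 + l)
√(49121 + I(150, b(-3))) = √(49121 + √(3 + 2*(-3))) = √(49121 + √(3 - 6)) = √(49121 + √(-3)) = √(49121 + I*√3)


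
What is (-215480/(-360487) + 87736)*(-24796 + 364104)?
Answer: 10731600481264896/360487 ≈ 2.9770e+10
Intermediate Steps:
(-215480/(-360487) + 87736)*(-24796 + 364104) = (-215480*(-1/360487) + 87736)*339308 = (215480/360487 + 87736)*339308 = (31627902912/360487)*339308 = 10731600481264896/360487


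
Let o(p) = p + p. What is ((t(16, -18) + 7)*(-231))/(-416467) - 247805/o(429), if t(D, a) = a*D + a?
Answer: -103261866137/357328686 ≈ -288.98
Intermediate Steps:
o(p) = 2*p
t(D, a) = a + D*a (t(D, a) = D*a + a = a + D*a)
((t(16, -18) + 7)*(-231))/(-416467) - 247805/o(429) = ((-18*(1 + 16) + 7)*(-231))/(-416467) - 247805/(2*429) = ((-18*17 + 7)*(-231))*(-1/416467) - 247805/858 = ((-306 + 7)*(-231))*(-1/416467) - 247805*1/858 = -299*(-231)*(-1/416467) - 247805/858 = 69069*(-1/416467) - 247805/858 = -69069/416467 - 247805/858 = -103261866137/357328686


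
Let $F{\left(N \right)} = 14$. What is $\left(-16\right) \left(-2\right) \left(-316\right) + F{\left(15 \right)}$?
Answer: $-10098$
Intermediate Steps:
$\left(-16\right) \left(-2\right) \left(-316\right) + F{\left(15 \right)} = \left(-16\right) \left(-2\right) \left(-316\right) + 14 = 32 \left(-316\right) + 14 = -10112 + 14 = -10098$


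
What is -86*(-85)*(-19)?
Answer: -138890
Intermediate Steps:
-86*(-85)*(-19) = 7310*(-19) = -138890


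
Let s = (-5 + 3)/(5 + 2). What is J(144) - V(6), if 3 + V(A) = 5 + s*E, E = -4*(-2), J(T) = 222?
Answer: 1556/7 ≈ 222.29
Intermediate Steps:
s = -2/7 ≈ -0.28571
E = 8
V(A) = -2/7 (V(A) = -3 + (5 - 2/7*8) = -3 + (5 - 16/7) = -3 + 19/7 = -2/7)
J(144) - V(6) = 222 - 1*(-2/7) = 222 + 2/7 = 1556/7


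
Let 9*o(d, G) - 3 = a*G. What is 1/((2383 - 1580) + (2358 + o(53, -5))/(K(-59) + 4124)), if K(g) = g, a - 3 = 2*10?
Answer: 7317/5879773 ≈ 0.0012444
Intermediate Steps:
a = 23 (a = 3 + 2*10 = 3 + 20 = 23)
o(d, G) = 1/3 + 23*G/9 (o(d, G) = 1/3 + (23*G)/9 = 1/3 + 23*G/9)
1/((2383 - 1580) + (2358 + o(53, -5))/(K(-59) + 4124)) = 1/((2383 - 1580) + (2358 + (1/3 + (23/9)*(-5)))/(-59 + 4124)) = 1/(803 + (2358 + (1/3 - 115/9))/4065) = 1/(803 + (2358 - 112/9)*(1/4065)) = 1/(803 + (21110/9)*(1/4065)) = 1/(803 + 4222/7317) = 1/(5879773/7317) = 7317/5879773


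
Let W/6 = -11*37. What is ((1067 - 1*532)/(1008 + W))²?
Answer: 286225/2056356 ≈ 0.13919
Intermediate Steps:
W = -2442 (W = 6*(-11*37) = 6*(-407) = -2442)
((1067 - 1*532)/(1008 + W))² = ((1067 - 1*532)/(1008 - 2442))² = ((1067 - 532)/(-1434))² = (535*(-1/1434))² = (-535/1434)² = 286225/2056356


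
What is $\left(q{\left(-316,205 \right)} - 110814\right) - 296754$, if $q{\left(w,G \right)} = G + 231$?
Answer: $-407132$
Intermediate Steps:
$q{\left(w,G \right)} = 231 + G$
$\left(q{\left(-316,205 \right)} - 110814\right) - 296754 = \left(\left(231 + 205\right) - 110814\right) - 296754 = \left(436 - 110814\right) - 296754 = -110378 - 296754 = -407132$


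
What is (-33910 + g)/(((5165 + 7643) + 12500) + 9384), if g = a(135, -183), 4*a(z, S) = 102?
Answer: -67769/69384 ≈ -0.97672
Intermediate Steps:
a(z, S) = 51/2 (a(z, S) = (¼)*102 = 51/2)
g = 51/2 ≈ 25.500
(-33910 + g)/(((5165 + 7643) + 12500) + 9384) = (-33910 + 51/2)/(((5165 + 7643) + 12500) + 9384) = -67769/(2*((12808 + 12500) + 9384)) = -67769/(2*(25308 + 9384)) = -67769/2/34692 = -67769/2*1/34692 = -67769/69384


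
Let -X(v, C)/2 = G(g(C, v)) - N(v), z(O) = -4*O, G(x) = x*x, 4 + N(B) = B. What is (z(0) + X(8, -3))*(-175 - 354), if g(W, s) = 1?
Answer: -3174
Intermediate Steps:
N(B) = -4 + B
G(x) = x²
X(v, C) = -10 + 2*v (X(v, C) = -2*(1² - (-4 + v)) = -2*(1 + (4 - v)) = -2*(5 - v) = -10 + 2*v)
(z(0) + X(8, -3))*(-175 - 354) = (-4*0 + (-10 + 2*8))*(-175 - 354) = (0 + (-10 + 16))*(-529) = (0 + 6)*(-529) = 6*(-529) = -3174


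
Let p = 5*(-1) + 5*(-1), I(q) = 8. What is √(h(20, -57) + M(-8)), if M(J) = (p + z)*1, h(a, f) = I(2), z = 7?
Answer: √5 ≈ 2.2361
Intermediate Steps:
p = -10 (p = -5 - 5 = -10)
h(a, f) = 8
M(J) = -3 (M(J) = (-10 + 7)*1 = -3*1 = -3)
√(h(20, -57) + M(-8)) = √(8 - 3) = √5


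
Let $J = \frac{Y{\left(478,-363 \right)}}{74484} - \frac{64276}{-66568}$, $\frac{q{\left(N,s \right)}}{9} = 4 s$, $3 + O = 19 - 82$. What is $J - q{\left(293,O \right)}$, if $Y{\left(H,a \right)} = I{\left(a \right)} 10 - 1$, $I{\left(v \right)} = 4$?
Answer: $\frac{491066429027}{206593788} \approx 2377.0$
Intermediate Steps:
$Y{\left(H,a \right)} = 39$ ($Y{\left(H,a \right)} = 4 \cdot 10 - 1 = 40 - 1 = 39$)
$O = -66$ ($O = -3 + \left(19 - 82\right) = -3 - 63 = -66$)
$q{\left(N,s \right)} = 36 s$ ($q{\left(N,s \right)} = 9 \cdot 4 s = 36 s$)
$J = \frac{199588739}{206593788}$ ($J = \frac{39}{74484} - \frac{64276}{-66568} = 39 \cdot \frac{1}{74484} - - \frac{16069}{16642} = \frac{13}{24828} + \frac{16069}{16642} = \frac{199588739}{206593788} \approx 0.96609$)
$J - q{\left(293,O \right)} = \frac{199588739}{206593788} - 36 \left(-66\right) = \frac{199588739}{206593788} - -2376 = \frac{199588739}{206593788} + 2376 = \frac{491066429027}{206593788}$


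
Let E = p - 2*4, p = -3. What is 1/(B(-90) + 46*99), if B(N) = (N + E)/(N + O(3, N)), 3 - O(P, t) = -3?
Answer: 84/382637 ≈ 0.00021953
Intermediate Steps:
O(P, t) = 6 (O(P, t) = 3 - 1*(-3) = 3 + 3 = 6)
E = -11 (E = -3 - 2*4 = -3 - 1*8 = -3 - 8 = -11)
B(N) = (-11 + N)/(6 + N) (B(N) = (N - 11)/(N + 6) = (-11 + N)/(6 + N))
1/(B(-90) + 46*99) = 1/((-11 - 90)/(6 - 90) + 46*99) = 1/(-101/(-84) + 4554) = 1/(-1/84*(-101) + 4554) = 1/(101/84 + 4554) = 1/(382637/84) = 84/382637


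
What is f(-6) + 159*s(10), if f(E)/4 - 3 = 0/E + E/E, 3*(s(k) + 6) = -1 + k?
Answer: -461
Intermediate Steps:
s(k) = -19/3 + k/3 (s(k) = -6 + (-1 + k)/3 = -6 + (-1/3 + k/3) = -19/3 + k/3)
f(E) = 16 (f(E) = 12 + 4*(0/E + E/E) = 12 + 4*(0 + 1) = 12 + 4*1 = 12 + 4 = 16)
f(-6) + 159*s(10) = 16 + 159*(-19/3 + (1/3)*10) = 16 + 159*(-19/3 + 10/3) = 16 + 159*(-3) = 16 - 477 = -461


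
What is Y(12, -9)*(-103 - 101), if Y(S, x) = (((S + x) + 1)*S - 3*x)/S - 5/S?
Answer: -1190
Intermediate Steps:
Y(S, x) = -5/S + (-3*x + S*(1 + S + x))/S (Y(S, x) = ((1 + S + x)*S - 3*x)/S - 5/S = (S*(1 + S + x) - 3*x)/S - 5/S = (-3*x + S*(1 + S + x))/S - 5/S = -5/S + (-3*x + S*(1 + S + x))/S)
Y(12, -9)*(-103 - 101) = ((-5 - 3*(-9) + 12*(1 + 12 - 9))/12)*(-103 - 101) = ((-5 + 27 + 12*4)/12)*(-204) = ((-5 + 27 + 48)/12)*(-204) = ((1/12)*70)*(-204) = (35/6)*(-204) = -1190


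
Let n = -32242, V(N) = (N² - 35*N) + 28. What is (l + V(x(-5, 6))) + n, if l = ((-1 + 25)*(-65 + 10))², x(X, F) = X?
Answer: 1710386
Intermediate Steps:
V(N) = 28 + N² - 35*N
l = 1742400 (l = (24*(-55))² = (-1320)² = 1742400)
(l + V(x(-5, 6))) + n = (1742400 + (28 + (-5)² - 35*(-5))) - 32242 = (1742400 + (28 + 25 + 175)) - 32242 = (1742400 + 228) - 32242 = 1742628 - 32242 = 1710386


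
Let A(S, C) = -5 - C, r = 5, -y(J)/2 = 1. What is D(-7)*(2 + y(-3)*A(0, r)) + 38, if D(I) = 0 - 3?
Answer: -28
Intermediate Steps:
y(J) = -2 (y(J) = -2*1 = -2)
D(I) = -3
D(-7)*(2 + y(-3)*A(0, r)) + 38 = -3*(2 - 2*(-5 - 1*5)) + 38 = -3*(2 - 2*(-5 - 5)) + 38 = -3*(2 - 2*(-10)) + 38 = -3*(2 + 20) + 38 = -3*22 + 38 = -66 + 38 = -28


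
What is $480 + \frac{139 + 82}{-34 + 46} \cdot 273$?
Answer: $\frac{22031}{4} \approx 5507.8$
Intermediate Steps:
$480 + \frac{139 + 82}{-34 + 46} \cdot 273 = 480 + \frac{221}{12} \cdot 273 = 480 + \frac{20111}{4} = \frac{22031}{4}$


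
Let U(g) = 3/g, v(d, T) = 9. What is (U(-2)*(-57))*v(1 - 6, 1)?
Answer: 1539/2 ≈ 769.50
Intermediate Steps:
(U(-2)*(-57))*v(1 - 6, 1) = ((3/(-2))*(-57))*9 = ((3*(-½))*(-57))*9 = -3/2*(-57)*9 = (171/2)*9 = 1539/2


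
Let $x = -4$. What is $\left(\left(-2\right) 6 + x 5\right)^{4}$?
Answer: $1048576$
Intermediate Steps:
$\left(\left(-2\right) 6 + x 5\right)^{4} = \left(\left(-2\right) 6 - 20\right)^{4} = \left(-12 - 20\right)^{4} = \left(-32\right)^{4} = 1048576$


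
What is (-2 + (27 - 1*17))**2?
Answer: 64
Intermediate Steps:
(-2 + (27 - 1*17))**2 = (-2 + (27 - 17))**2 = (-2 + 10)**2 = 8**2 = 64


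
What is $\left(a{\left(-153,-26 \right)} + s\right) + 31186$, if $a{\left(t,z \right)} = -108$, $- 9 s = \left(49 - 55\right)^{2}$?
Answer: $31074$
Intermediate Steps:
$s = -4$ ($s = - \frac{\left(49 - 55\right)^{2}}{9} = - \frac{\left(-6\right)^{2}}{9} = \left(- \frac{1}{9}\right) 36 = -4$)
$\left(a{\left(-153,-26 \right)} + s\right) + 31186 = \left(-108 - 4\right) + 31186 = -112 + 31186 = 31074$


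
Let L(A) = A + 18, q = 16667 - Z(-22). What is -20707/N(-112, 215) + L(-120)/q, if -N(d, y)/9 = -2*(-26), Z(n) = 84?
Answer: 343336445/7760844 ≈ 44.240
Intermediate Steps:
N(d, y) = -468 (N(d, y) = -(-18)*(-26) = -9*52 = -468)
q = 16583 (q = 16667 - 1*84 = 16667 - 84 = 16583)
L(A) = 18 + A
-20707/N(-112, 215) + L(-120)/q = -20707/(-468) + (18 - 120)/16583 = -20707*(-1/468) - 102*1/16583 = 20707/468 - 102/16583 = 343336445/7760844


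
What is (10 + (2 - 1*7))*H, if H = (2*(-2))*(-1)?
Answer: 20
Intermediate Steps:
H = 4 (H = -4*(-1) = 4)
(10 + (2 - 1*7))*H = (10 + (2 - 1*7))*4 = (10 + (2 - 7))*4 = (10 - 5)*4 = 5*4 = 20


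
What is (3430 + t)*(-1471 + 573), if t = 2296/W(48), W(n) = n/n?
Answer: -5141948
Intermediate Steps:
W(n) = 1
t = 2296 (t = 2296/1 = 2296*1 = 2296)
(3430 + t)*(-1471 + 573) = (3430 + 2296)*(-1471 + 573) = 5726*(-898) = -5141948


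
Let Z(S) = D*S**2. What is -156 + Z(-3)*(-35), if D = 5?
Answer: -1731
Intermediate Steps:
Z(S) = 5*S**2
-156 + Z(-3)*(-35) = -156 + (5*(-3)**2)*(-35) = -156 + (5*9)*(-35) = -156 + 45*(-35) = -156 - 1575 = -1731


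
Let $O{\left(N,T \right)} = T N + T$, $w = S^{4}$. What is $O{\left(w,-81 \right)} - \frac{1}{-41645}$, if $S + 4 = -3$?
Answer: $- \frac{8102534489}{41645} \approx -1.9456 \cdot 10^{5}$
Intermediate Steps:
$S = -7$ ($S = -4 - 3 = -7$)
$w = 2401$ ($w = \left(-7\right)^{4} = 2401$)
$O{\left(N,T \right)} = T + N T$ ($O{\left(N,T \right)} = N T + T = T + N T$)
$O{\left(w,-81 \right)} - \frac{1}{-41645} = - 81 \left(1 + 2401\right) - \frac{1}{-41645} = \left(-81\right) 2402 - - \frac{1}{41645} = -194562 + \frac{1}{41645} = - \frac{8102534489}{41645}$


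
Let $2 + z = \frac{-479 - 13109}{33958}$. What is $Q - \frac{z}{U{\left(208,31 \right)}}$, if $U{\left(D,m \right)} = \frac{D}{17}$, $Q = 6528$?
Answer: $\frac{1440949155}{220727} \approx 6528.2$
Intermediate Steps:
$U{\left(D,m \right)} = \frac{D}{17}$ ($U{\left(D,m \right)} = D \frac{1}{17} = \frac{D}{17}$)
$z = - \frac{40752}{16979}$ ($z = -2 + \frac{-479 - 13109}{33958} = -2 - \frac{6794}{16979} = - \frac{40752}{16979} \approx -2.4001$)
$Q - \frac{z}{U{\left(208,31 \right)}} = 6528 - - \frac{40752}{16979 \cdot \frac{1}{17} \cdot 208} = 6528 - - \frac{40752}{16979 \cdot \frac{208}{17}} = 6528 - \left(- \frac{40752}{16979}\right) \frac{17}{208} = 6528 - - \frac{43299}{220727} = 6528 + \frac{43299}{220727} = \frac{1440949155}{220727}$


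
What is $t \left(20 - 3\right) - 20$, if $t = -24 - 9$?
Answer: $-581$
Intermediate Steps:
$t = -33$
$t \left(20 - 3\right) - 20 = - 33 \left(20 - 3\right) - 20 = \left(-33\right) 17 - 20 = -561 - 20 = -581$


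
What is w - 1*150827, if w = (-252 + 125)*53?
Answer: -157558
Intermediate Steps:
w = -6731 (w = -127*53 = -6731)
w - 1*150827 = -6731 - 1*150827 = -6731 - 150827 = -157558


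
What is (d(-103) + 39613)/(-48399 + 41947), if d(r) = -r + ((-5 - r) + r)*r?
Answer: -40231/6452 ≈ -6.2354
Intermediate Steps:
d(r) = -6*r (d(r) = -r - 5*r = -6*r)
(d(-103) + 39613)/(-48399 + 41947) = (-6*(-103) + 39613)/(-48399 + 41947) = (618 + 39613)/(-6452) = 40231*(-1/6452) = -40231/6452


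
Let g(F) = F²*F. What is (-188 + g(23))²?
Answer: 143496441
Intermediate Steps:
g(F) = F³
(-188 + g(23))² = (-188 + 23³)² = (-188 + 12167)² = 11979² = 143496441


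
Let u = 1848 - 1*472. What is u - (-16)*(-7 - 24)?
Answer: 880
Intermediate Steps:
u = 1376 (u = 1848 - 472 = 1376)
u - (-16)*(-7 - 24) = 1376 - (-16)*(-7 - 24) = 1376 - (-16)*(-31) = 1376 - 1*496 = 1376 - 496 = 880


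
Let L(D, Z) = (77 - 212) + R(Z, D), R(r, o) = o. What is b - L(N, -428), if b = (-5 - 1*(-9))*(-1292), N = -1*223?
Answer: -4810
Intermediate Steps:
N = -223
L(D, Z) = -135 + D (L(D, Z) = (77 - 212) + D = -135 + D)
b = -5168 (b = (-5 + 9)*(-1292) = 4*(-1292) = -5168)
b - L(N, -428) = -5168 - (-135 - 223) = -5168 - 1*(-358) = -5168 + 358 = -4810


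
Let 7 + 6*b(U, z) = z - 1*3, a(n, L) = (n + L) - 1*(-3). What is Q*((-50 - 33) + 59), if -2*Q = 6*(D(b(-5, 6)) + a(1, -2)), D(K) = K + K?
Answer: 48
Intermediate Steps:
a(n, L) = 3 + L + n (a(n, L) = (L + n) + 3 = 3 + L + n)
b(U, z) = -5/3 + z/6 (b(U, z) = -7/6 + (z - 1*3)/6 = -7/6 + (z - 3)/6 = -7/6 + (-3 + z)/6 = -7/6 + (-½ + z/6) = -5/3 + z/6)
D(K) = 2*K
Q = -2 (Q = -3*(2*(-5/3 + (⅙)*6) + (3 - 2 + 1)) = -3*(2*(-5/3 + 1) + 2) = -3*(2*(-⅔) + 2) = -3*(-4/3 + 2) = -3*2/3 = -½*4 = -2)
Q*((-50 - 33) + 59) = -2*((-50 - 33) + 59) = -2*(-83 + 59) = -2*(-24) = 48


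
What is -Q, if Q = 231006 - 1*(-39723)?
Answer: -270729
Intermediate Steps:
Q = 270729 (Q = 231006 + 39723 = 270729)
-Q = -1*270729 = -270729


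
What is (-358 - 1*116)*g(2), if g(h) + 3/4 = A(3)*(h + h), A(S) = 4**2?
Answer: -59961/2 ≈ -29981.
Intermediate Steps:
A(S) = 16
g(h) = -3/4 + 32*h (g(h) = -3/4 + 16*(h + h) = -3/4 + 16*(2*h) = -3/4 + 32*h)
(-358 - 1*116)*g(2) = (-358 - 1*116)*(-3/4 + 32*2) = (-358 - 116)*(-3/4 + 64) = -474*253/4 = -59961/2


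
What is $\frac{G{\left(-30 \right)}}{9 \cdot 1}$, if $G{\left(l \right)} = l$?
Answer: $- \frac{10}{3} \approx -3.3333$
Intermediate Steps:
$\frac{G{\left(-30 \right)}}{9 \cdot 1} = - \frac{30}{9 \cdot 1} = - \frac{30}{9} = \left(-30\right) \frac{1}{9} = - \frac{10}{3}$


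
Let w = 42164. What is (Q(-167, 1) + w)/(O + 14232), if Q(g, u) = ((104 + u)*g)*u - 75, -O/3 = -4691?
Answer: 24554/28305 ≈ 0.86748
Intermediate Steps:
O = 14073 (O = -3*(-4691) = 14073)
Q(g, u) = -75 + g*u*(104 + u) (Q(g, u) = (g*(104 + u))*u - 75 = g*u*(104 + u) - 75 = -75 + g*u*(104 + u))
(Q(-167, 1) + w)/(O + 14232) = ((-75 - 167*1² + 104*(-167)*1) + 42164)/(14073 + 14232) = ((-75 - 167*1 - 17368) + 42164)/28305 = ((-75 - 167 - 17368) + 42164)*(1/28305) = (-17610 + 42164)*(1/28305) = 24554*(1/28305) = 24554/28305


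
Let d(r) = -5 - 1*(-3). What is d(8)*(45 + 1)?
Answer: -92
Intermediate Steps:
d(r) = -2 (d(r) = -5 + 3 = -2)
d(8)*(45 + 1) = -2*(45 + 1) = -2*46 = -92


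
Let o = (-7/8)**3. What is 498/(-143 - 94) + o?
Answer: -112089/40448 ≈ -2.7712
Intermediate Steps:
o = -343/512 (o = (-7*1/8)**3 = (-7/8)**3 = -343/512 ≈ -0.66992)
498/(-143 - 94) + o = 498/(-143 - 94) - 343/512 = 498/(-237) - 343/512 = 498*(-1/237) - 343/512 = -166/79 - 343/512 = -112089/40448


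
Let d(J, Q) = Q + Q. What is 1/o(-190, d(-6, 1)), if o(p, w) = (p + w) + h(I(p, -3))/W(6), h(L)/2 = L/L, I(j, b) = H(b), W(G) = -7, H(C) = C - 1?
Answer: -7/1318 ≈ -0.0053111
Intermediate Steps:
H(C) = -1 + C
I(j, b) = -1 + b
d(J, Q) = 2*Q
h(L) = 2 (h(L) = 2*(L/L) = 2*1 = 2)
o(p, w) = -2/7 + p + w (o(p, w) = (p + w) + 2/(-7) = (p + w) + 2*(-⅐) = (p + w) - 2/7 = -2/7 + p + w)
1/o(-190, d(-6, 1)) = 1/(-2/7 - 190 + 2*1) = 1/(-2/7 - 190 + 2) = 1/(-1318/7) = -7/1318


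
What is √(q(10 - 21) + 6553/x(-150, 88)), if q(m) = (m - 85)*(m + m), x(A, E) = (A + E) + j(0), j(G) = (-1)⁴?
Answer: √7459019/61 ≈ 44.772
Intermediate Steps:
j(G) = 1
x(A, E) = 1 + A + E (x(A, E) = (A + E) + 1 = 1 + A + E)
q(m) = 2*m*(-85 + m) (q(m) = (-85 + m)*(2*m) = 2*m*(-85 + m))
√(q(10 - 21) + 6553/x(-150, 88)) = √(2*(10 - 21)*(-85 + (10 - 21)) + 6553/(1 - 150 + 88)) = √(2*(-11)*(-85 - 11) + 6553/(-61)) = √(2*(-11)*(-96) + 6553*(-1/61)) = √(2112 - 6553/61) = √(122279/61) = √7459019/61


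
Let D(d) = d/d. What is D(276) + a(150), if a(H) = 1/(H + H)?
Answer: 301/300 ≈ 1.0033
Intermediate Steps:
a(H) = 1/(2*H)
D(d) = 1
D(276) + a(150) = 1 + (½)/150 = 1 + (½)*(1/150) = 1 + 1/300 = 301/300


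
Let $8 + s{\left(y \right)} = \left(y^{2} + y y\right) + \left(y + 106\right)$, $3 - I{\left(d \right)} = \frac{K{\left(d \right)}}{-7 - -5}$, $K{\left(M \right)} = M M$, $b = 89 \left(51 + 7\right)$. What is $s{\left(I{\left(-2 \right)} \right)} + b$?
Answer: $5315$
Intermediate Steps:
$b = 5162$ ($b = 89 \cdot 58 = 5162$)
$K{\left(M \right)} = M^{2}$
$I{\left(d \right)} = 3 + \frac{d^{2}}{2}$ ($I{\left(d \right)} = 3 - \frac{d^{2}}{-7 - -5} = 3 - \frac{d^{2}}{-7 + 5} = 3 - \frac{d^{2}}{-2} = 3 - d^{2} \left(- \frac{1}{2}\right) = 3 - - \frac{d^{2}}{2} = 3 + \frac{d^{2}}{2}$)
$s{\left(y \right)} = 98 + y + 2 y^{2}$ ($s{\left(y \right)} = -8 + \left(\left(y^{2} + y y\right) + \left(y + 106\right)\right) = -8 + \left(\left(y^{2} + y^{2}\right) + \left(106 + y\right)\right) = -8 + \left(2 y^{2} + \left(106 + y\right)\right) = -8 + \left(106 + y + 2 y^{2}\right) = 98 + y + 2 y^{2}$)
$s{\left(I{\left(-2 \right)} \right)} + b = \left(98 + \left(3 + \frac{\left(-2\right)^{2}}{2}\right) + 2 \left(3 + \frac{\left(-2\right)^{2}}{2}\right)^{2}\right) + 5162 = \left(98 + \left(3 + \frac{1}{2} \cdot 4\right) + 2 \left(3 + \frac{1}{2} \cdot 4\right)^{2}\right) + 5162 = \left(98 + \left(3 + 2\right) + 2 \left(3 + 2\right)^{2}\right) + 5162 = \left(98 + 5 + 2 \cdot 5^{2}\right) + 5162 = \left(98 + 5 + 2 \cdot 25\right) + 5162 = \left(98 + 5 + 50\right) + 5162 = 153 + 5162 = 5315$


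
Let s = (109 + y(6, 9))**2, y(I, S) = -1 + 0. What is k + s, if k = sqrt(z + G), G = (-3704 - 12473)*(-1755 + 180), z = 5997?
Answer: 11664 + 2*sqrt(6371193) ≈ 16712.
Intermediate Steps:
y(I, S) = -1
G = 25478775 (G = -16177*(-1575) = 25478775)
s = 11664 (s = (109 - 1)**2 = 108**2 = 11664)
k = 2*sqrt(6371193) (k = sqrt(5997 + 25478775) = sqrt(25484772) = 2*sqrt(6371193) ≈ 5048.2)
k + s = 2*sqrt(6371193) + 11664 = 11664 + 2*sqrt(6371193)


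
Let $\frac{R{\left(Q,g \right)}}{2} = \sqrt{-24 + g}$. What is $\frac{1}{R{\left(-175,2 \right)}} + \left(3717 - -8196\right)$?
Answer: $11913 - \frac{i \sqrt{22}}{44} \approx 11913.0 - 0.1066 i$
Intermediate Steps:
$R{\left(Q,g \right)} = 2 \sqrt{-24 + g}$
$\frac{1}{R{\left(-175,2 \right)}} + \left(3717 - -8196\right) = \frac{1}{2 \sqrt{-24 + 2}} + \left(3717 - -8196\right) = \frac{1}{2 \sqrt{-22}} + \left(3717 + 8196\right) = \frac{1}{2 i \sqrt{22}} + 11913 = - \frac{i \sqrt{22}}{44} + 11913 = 11913 - \frac{i \sqrt{22}}{44}$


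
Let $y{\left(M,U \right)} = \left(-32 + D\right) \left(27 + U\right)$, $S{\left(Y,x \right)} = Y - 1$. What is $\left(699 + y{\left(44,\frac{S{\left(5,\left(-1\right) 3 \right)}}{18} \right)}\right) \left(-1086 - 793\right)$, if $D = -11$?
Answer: $\frac{7974476}{9} \approx 8.8605 \cdot 10^{5}$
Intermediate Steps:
$S{\left(Y,x \right)} = -1 + Y$
$y{\left(M,U \right)} = -1161 - 43 U$ ($y{\left(M,U \right)} = \left(-32 - 11\right) \left(27 + U\right) = - 43 \left(27 + U\right) = -1161 - 43 U$)
$\left(699 + y{\left(44,\frac{S{\left(5,\left(-1\right) 3 \right)}}{18} \right)}\right) \left(-1086 - 793\right) = \left(699 - \left(1161 + 43 \frac{-1 + 5}{18}\right)\right) \left(-1086 - 793\right) = \left(699 - \left(1161 + 43 \cdot 4 \cdot \frac{1}{18}\right)\right) \left(-1879\right) = \left(699 - \frac{10535}{9}\right) \left(-1879\right) = \left(- \frac{4244}{9}\right) \left(-1879\right) = \frac{7974476}{9}$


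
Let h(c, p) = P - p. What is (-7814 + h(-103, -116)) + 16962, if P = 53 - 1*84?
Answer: 9233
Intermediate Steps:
P = -31 (P = 53 - 84 = -31)
h(c, p) = -31 - p
(-7814 + h(-103, -116)) + 16962 = (-7814 + (-31 - 1*(-116))) + 16962 = (-7814 + (-31 + 116)) + 16962 = (-7814 + 85) + 16962 = -7729 + 16962 = 9233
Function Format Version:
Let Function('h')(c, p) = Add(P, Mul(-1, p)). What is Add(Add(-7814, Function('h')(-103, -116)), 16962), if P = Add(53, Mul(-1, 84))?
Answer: 9233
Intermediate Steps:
P = -31 (P = Add(53, -84) = -31)
Function('h')(c, p) = Add(-31, Mul(-1, p))
Add(Add(-7814, Function('h')(-103, -116)), 16962) = Add(Add(-7814, Add(-31, Mul(-1, -116))), 16962) = Add(Add(-7814, Add(-31, 116)), 16962) = Add(Add(-7814, 85), 16962) = Add(-7729, 16962) = 9233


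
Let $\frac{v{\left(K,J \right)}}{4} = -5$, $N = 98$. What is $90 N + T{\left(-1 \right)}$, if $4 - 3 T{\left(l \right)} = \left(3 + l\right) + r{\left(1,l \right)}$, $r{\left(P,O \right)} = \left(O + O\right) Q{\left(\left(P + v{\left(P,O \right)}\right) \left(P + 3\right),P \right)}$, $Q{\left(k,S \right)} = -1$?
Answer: $8820$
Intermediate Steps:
$v{\left(K,J \right)} = -20$ ($v{\left(K,J \right)} = 4 \left(-5\right) = -20$)
$r{\left(P,O \right)} = - 2 O$ ($r{\left(P,O \right)} = \left(O + O\right) \left(-1\right) = 2 O \left(-1\right) = - 2 O$)
$T{\left(l \right)} = \frac{1}{3} + \frac{l}{3}$ ($T{\left(l \right)} = \frac{4}{3} - \frac{\left(3 + l\right) - 2 l}{3} = \frac{4}{3} - \frac{3 - l}{3} = \frac{4}{3} + \left(-1 + \frac{l}{3}\right) = \frac{1}{3} + \frac{l}{3}$)
$90 N + T{\left(-1 \right)} = 90 \cdot 98 + \left(\frac{1}{3} + \frac{1}{3} \left(-1\right)\right) = 8820 + \left(\frac{1}{3} - \frac{1}{3}\right) = 8820 + 0 = 8820$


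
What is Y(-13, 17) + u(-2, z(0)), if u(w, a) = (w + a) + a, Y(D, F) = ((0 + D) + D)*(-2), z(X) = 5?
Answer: 60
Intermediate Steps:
Y(D, F) = -4*D (Y(D, F) = (D + D)*(-2) = (2*D)*(-2) = -4*D)
u(w, a) = w + 2*a (u(w, a) = (a + w) + a = w + 2*a)
Y(-13, 17) + u(-2, z(0)) = -4*(-13) + (-2 + 2*5) = 52 + (-2 + 10) = 52 + 8 = 60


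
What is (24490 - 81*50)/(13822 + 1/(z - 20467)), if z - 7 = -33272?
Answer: 1098282080/742683703 ≈ 1.4788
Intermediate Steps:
z = -33265 (z = 7 - 33272 = -33265)
(24490 - 81*50)/(13822 + 1/(z - 20467)) = (24490 - 81*50)/(13822 + 1/(-33265 - 20467)) = (24490 - 4050)/(13822 + 1/(-53732)) = 20440/(13822 - 1/53732) = 20440/(742683703/53732) = 20440*(53732/742683703) = 1098282080/742683703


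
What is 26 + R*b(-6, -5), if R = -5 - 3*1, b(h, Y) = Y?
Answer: 66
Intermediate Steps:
R = -8 (R = -5 - 3 = -8)
26 + R*b(-6, -5) = 26 - 8*(-5) = 26 + 40 = 66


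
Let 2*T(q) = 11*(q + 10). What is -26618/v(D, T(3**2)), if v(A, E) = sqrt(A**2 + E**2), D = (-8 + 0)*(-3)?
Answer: -53236*sqrt(45985)/45985 ≈ -248.25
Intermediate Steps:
T(q) = 55 + 11*q/2 (T(q) = (11*(q + 10))/2 = (11*(10 + q))/2 = (110 + 11*q)/2 = 55 + 11*q/2)
D = 24 (D = -8*(-3) = 24)
-26618/v(D, T(3**2)) = -26618/sqrt(24**2 + (55 + (11/2)*3**2)**2) = -26618/sqrt(576 + (55 + (11/2)*9)**2) = -26618/sqrt(576 + (55 + 99/2)**2) = -26618/sqrt(576 + (209/2)**2) = -26618/sqrt(576 + 43681/4) = -26618*2*sqrt(45985)/45985 = -53236*sqrt(45985)/45985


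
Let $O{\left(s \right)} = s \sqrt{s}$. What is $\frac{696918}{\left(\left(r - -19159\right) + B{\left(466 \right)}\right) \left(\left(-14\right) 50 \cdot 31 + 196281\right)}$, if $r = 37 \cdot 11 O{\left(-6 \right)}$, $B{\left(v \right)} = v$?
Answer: $\frac{13677015750}{73484775756029} + \frac{154715796 i \sqrt{6}}{6680434159639} \approx 0.00018612 + 5.6729 \cdot 10^{-5} i$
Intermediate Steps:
$O{\left(s \right)} = s^{\frac{3}{2}}$
$r = - 2442 i \sqrt{6}$ ($r = 37 \cdot 11 \left(-6\right)^{\frac{3}{2}} = 407 \left(- 6 i \sqrt{6}\right) = - 2442 i \sqrt{6} \approx - 5981.7 i$)
$\frac{696918}{\left(\left(r - -19159\right) + B{\left(466 \right)}\right) \left(\left(-14\right) 50 \cdot 31 + 196281\right)} = \frac{696918}{\left(\left(- 2442 i \sqrt{6} - -19159\right) + 466\right) \left(\left(-14\right) 50 \cdot 31 + 196281\right)} = \frac{696918}{\left(\left(- 2442 i \sqrt{6} + 19159\right) + 466\right) \left(\left(-700\right) 31 + 196281\right)} = \frac{696918}{\left(\left(19159 - 2442 i \sqrt{6}\right) + 466\right) \left(-21700 + 196281\right)} = \frac{696918}{\left(19625 - 2442 i \sqrt{6}\right) 174581} = \frac{696918}{3426152125 - 426326802 i \sqrt{6}}$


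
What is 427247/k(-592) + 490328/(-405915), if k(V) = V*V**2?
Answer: -101904074783669/84217087979520 ≈ -1.2100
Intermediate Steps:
k(V) = V**3
427247/k(-592) + 490328/(-405915) = 427247/((-592)**3) + 490328/(-405915) = 427247/(-207474688) + 490328*(-1/405915) = 427247*(-1/207474688) - 490328/405915 = -427247/207474688 - 490328/405915 = -101904074783669/84217087979520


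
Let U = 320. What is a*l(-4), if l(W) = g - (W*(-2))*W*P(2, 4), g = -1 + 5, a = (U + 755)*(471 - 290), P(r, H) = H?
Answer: 25683900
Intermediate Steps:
a = 194575 (a = (320 + 755)*(471 - 290) = 1075*181 = 194575)
g = 4
l(W) = 4 + 8*W**2 (l(W) = 4 - (W*(-2))*W*4 = 4 - (-2*W)*W*4 = 4 - (-2*W**2)*4 = 4 - (-8)*W**2 = 4 + 8*W**2)
a*l(-4) = 194575*(4 + 8*(-4)**2) = 194575*(4 + 8*16) = 194575*(4 + 128) = 194575*132 = 25683900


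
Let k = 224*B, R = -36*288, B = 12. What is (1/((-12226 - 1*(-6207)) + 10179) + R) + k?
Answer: -31948799/4160 ≈ -7680.0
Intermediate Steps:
R = -10368
k = 2688 (k = 224*12 = 2688)
(1/((-12226 - 1*(-6207)) + 10179) + R) + k = (1/((-12226 - 1*(-6207)) + 10179) - 10368) + 2688 = (1/((-12226 + 6207) + 10179) - 10368) + 2688 = (1/(-6019 + 10179) - 10368) + 2688 = (1/4160 - 10368) + 2688 = -43130879/4160 + 2688 = -31948799/4160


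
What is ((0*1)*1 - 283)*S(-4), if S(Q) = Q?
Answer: 1132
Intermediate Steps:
((0*1)*1 - 283)*S(-4) = ((0*1)*1 - 283)*(-4) = (0*1 - 283)*(-4) = (0 - 283)*(-4) = -283*(-4) = 1132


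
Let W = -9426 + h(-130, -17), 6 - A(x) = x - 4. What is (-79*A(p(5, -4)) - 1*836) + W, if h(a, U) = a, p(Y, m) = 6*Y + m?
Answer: -9128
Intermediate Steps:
p(Y, m) = m + 6*Y
A(x) = 10 - x (A(x) = 6 - (x - 4) = 6 - (-4 + x) = 6 + (4 - x) = 10 - x)
W = -9556 (W = -9426 - 130 = -9556)
(-79*A(p(5, -4)) - 1*836) + W = (-79*(10 - (-4 + 6*5)) - 1*836) - 9556 = (-79*(10 - (-4 + 30)) - 836) - 9556 = (-79*(10 - 1*26) - 836) - 9556 = (-79*(10 - 26) - 836) - 9556 = (-79*(-16) - 836) - 9556 = (1264 - 836) - 9556 = 428 - 9556 = -9128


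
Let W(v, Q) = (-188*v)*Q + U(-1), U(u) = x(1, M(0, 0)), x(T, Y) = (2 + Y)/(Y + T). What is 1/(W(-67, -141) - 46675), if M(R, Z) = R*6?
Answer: -1/1822709 ≈ -5.4863e-7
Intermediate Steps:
M(R, Z) = 6*R
x(T, Y) = (2 + Y)/(T + Y)
U(u) = 2 (U(u) = (2 + 6*0)/(1 + 6*0) = (2 + 0)/(1 + 0) = 2/1 = 1*2 = 2)
W(v, Q) = 2 - 188*Q*v (W(v, Q) = (-188*v)*Q + 2 = -188*Q*v + 2 = 2 - 188*Q*v)
1/(W(-67, -141) - 46675) = 1/((2 - 188*(-141)*(-67)) - 46675) = 1/((2 - 1776036) - 46675) = 1/(-1776034 - 46675) = 1/(-1822709) = -1/1822709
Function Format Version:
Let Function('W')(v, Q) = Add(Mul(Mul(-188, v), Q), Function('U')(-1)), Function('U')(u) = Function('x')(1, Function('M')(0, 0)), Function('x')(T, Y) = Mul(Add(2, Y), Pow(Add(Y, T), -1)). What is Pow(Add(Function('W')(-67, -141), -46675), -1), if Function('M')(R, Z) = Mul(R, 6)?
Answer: Rational(-1, 1822709) ≈ -5.4863e-7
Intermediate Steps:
Function('M')(R, Z) = Mul(6, R)
Function('x')(T, Y) = Mul(Pow(Add(T, Y), -1), Add(2, Y)) (Function('x')(T, Y) = Mul(Add(2, Y), Pow(Add(T, Y), -1)) = Mul(Pow(Add(T, Y), -1), Add(2, Y)))
Function('U')(u) = 2 (Function('U')(u) = Mul(Pow(Add(1, Mul(6, 0)), -1), Add(2, Mul(6, 0))) = Mul(Pow(Add(1, 0), -1), Add(2, 0)) = Mul(Pow(1, -1), 2) = Mul(1, 2) = 2)
Function('W')(v, Q) = Add(2, Mul(-188, Q, v)) (Function('W')(v, Q) = Add(Mul(Mul(-188, v), Q), 2) = Add(Mul(-188, Q, v), 2) = Add(2, Mul(-188, Q, v)))
Pow(Add(Function('W')(-67, -141), -46675), -1) = Pow(Add(Add(2, Mul(-188, -141, -67)), -46675), -1) = Pow(Add(Add(2, -1776036), -46675), -1) = Pow(Add(-1776034, -46675), -1) = Pow(-1822709, -1) = Rational(-1, 1822709)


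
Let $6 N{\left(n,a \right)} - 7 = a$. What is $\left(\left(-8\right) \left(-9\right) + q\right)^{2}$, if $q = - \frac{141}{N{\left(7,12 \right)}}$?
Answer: $\frac{272484}{361} \approx 754.8$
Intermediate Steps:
$N{\left(n,a \right)} = \frac{7}{6} + \frac{a}{6}$
$q = - \frac{846}{19}$ ($q = - \frac{141}{\frac{7}{6} + \frac{1}{6} \cdot 12} = - \frac{141}{\frac{7}{6} + 2} = - \frac{141}{\frac{19}{6}} = \left(-141\right) \frac{6}{19} = - \frac{846}{19} \approx -44.526$)
$\left(\left(-8\right) \left(-9\right) + q\right)^{2} = \left(\left(-8\right) \left(-9\right) - \frac{846}{19}\right)^{2} = \left(72 - \frac{846}{19}\right)^{2} = \left(\frac{522}{19}\right)^{2} = \frac{272484}{361}$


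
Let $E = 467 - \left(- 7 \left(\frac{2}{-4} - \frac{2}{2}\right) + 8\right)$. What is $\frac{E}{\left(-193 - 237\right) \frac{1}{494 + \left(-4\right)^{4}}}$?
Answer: $- \frac{67275}{86} \approx -782.27$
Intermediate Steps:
$E = \frac{897}{2}$ ($E = 467 - \left(- 7 \left(2 \left(- \frac{1}{4}\right) - 1\right) + 8\right) = 467 - \left(- 7 \left(- \frac{1}{2} - 1\right) + 8\right) = 467 - \left(\left(-7\right) \left(- \frac{3}{2}\right) + 8\right) = 467 - \left(\frac{21}{2} + 8\right) = 467 - \frac{37}{2} = \frac{897}{2} \approx 448.5$)
$\frac{E}{\left(-193 - 237\right) \frac{1}{494 + \left(-4\right)^{4}}} = \frac{897}{2 \frac{-193 - 237}{494 + \left(-4\right)^{4}}} = \frac{897}{2 \left(- \frac{430}{494 + 256}\right)} = \frac{897}{2 \left(- \frac{430}{750}\right)} = \frac{897}{2 \left(\left(-430\right) \frac{1}{750}\right)} = \frac{897}{2 \left(- \frac{43}{75}\right)} = \frac{897}{2} \left(- \frac{75}{43}\right) = - \frac{67275}{86}$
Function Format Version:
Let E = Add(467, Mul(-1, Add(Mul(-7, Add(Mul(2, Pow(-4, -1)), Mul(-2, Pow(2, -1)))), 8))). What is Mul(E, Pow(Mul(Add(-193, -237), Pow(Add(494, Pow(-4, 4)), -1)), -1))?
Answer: Rational(-67275, 86) ≈ -782.27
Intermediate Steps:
E = Rational(897, 2) (E = Add(467, Mul(-1, Add(Mul(-7, Add(Mul(2, Rational(-1, 4)), Mul(-2, Rational(1, 2)))), 8))) = Add(467, Mul(-1, Add(Mul(-7, Add(Rational(-1, 2), -1)), 8))) = Add(467, Mul(-1, Add(Mul(-7, Rational(-3, 2)), 8))) = Add(467, Mul(-1, Add(Rational(21, 2), 8))) = Add(467, Mul(-1, Rational(37, 2))) = Add(467, Rational(-37, 2)) = Rational(897, 2) ≈ 448.50)
Mul(E, Pow(Mul(Add(-193, -237), Pow(Add(494, Pow(-4, 4)), -1)), -1)) = Mul(Rational(897, 2), Pow(Mul(Add(-193, -237), Pow(Add(494, Pow(-4, 4)), -1)), -1)) = Mul(Rational(897, 2), Pow(Mul(-430, Pow(Add(494, 256), -1)), -1)) = Mul(Rational(897, 2), Pow(Mul(-430, Pow(750, -1)), -1)) = Mul(Rational(897, 2), Pow(Mul(-430, Rational(1, 750)), -1)) = Mul(Rational(897, 2), Pow(Rational(-43, 75), -1)) = Mul(Rational(897, 2), Rational(-75, 43)) = Rational(-67275, 86)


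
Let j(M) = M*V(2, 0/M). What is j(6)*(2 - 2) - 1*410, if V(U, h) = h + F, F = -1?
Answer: -410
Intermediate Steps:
V(U, h) = -1 + h (V(U, h) = h - 1 = -1 + h)
j(M) = -M (j(M) = M*(-1 + 0/M) = M*(-1 + 0) = M*(-1) = -M)
j(6)*(2 - 2) - 1*410 = (-1*6)*(2 - 2) - 1*410 = -6*0 - 410 = 0 - 410 = -410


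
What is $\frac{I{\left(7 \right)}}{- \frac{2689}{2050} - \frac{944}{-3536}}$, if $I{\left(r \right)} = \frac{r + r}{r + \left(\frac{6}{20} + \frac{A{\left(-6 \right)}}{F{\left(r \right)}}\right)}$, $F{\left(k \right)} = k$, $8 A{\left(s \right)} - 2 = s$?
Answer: $- \frac{31713500}{17107101} \approx -1.8538$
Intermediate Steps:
$A{\left(s \right)} = \frac{1}{4} + \frac{s}{8}$
$I{\left(r \right)} = \frac{2 r}{\frac{3}{10} + r - \frac{1}{2 r}}$ ($I{\left(r \right)} = \frac{r + r}{r + \left(\frac{6}{20} + \frac{\frac{1}{4} + \frac{1}{8} \left(-6\right)}{r}\right)} = \frac{2 r}{r + \left(6 \cdot \frac{1}{20} + \frac{\frac{1}{4} - \frac{3}{4}}{r}\right)} = \frac{2 r}{r + \left(\frac{3}{10} - \frac{1}{2 r}\right)} = \frac{2 r}{\frac{3}{10} + r - \frac{1}{2 r}}$)
$\frac{I{\left(7 \right)}}{- \frac{2689}{2050} - \frac{944}{-3536}} = \frac{20 \cdot 7^{2} \frac{1}{-5 + 3 \cdot 7 + 10 \cdot 7^{2}}}{- \frac{2689}{2050} - \frac{944}{-3536}} = \frac{20 \cdot 49 \frac{1}{-5 + 21 + 10 \cdot 49}}{\left(-2689\right) \frac{1}{2050} - - \frac{59}{221}} = \frac{20 \cdot 49 \frac{1}{-5 + 21 + 490}}{- \frac{2689}{2050} + \frac{59}{221}} = \frac{20 \cdot 49 \cdot \frac{1}{506}}{- \frac{473319}{453050}} = 20 \cdot 49 \cdot \frac{1}{506} \left(- \frac{453050}{473319}\right) = \frac{490}{253} \left(- \frac{453050}{473319}\right) = - \frac{31713500}{17107101}$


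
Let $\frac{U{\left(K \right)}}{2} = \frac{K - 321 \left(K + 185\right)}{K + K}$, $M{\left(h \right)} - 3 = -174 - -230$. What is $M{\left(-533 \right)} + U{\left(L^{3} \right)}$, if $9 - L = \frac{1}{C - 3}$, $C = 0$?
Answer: $- \frac{7332867}{21952} \approx -334.04$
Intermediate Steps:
$L = \frac{28}{3}$ ($L = 9 - \frac{1}{0 - 3} = 9 - \frac{1}{-3} = 9 - - \frac{1}{3} = 9 + \frac{1}{3} = \frac{28}{3} \approx 9.3333$)
$M{\left(h \right)} = 59$ ($M{\left(h \right)} = 3 - -56 = 3 + \left(-174 + 230\right) = 3 + 56 = 59$)
$U{\left(K \right)} = \frac{-59385 - 320 K}{K}$ ($U{\left(K \right)} = 2 \frac{K - 321 \left(K + 185\right)}{K + K} = 2 \frac{K - 321 \left(185 + K\right)}{2 K} = 2 \left(K - \left(59385 + 321 K\right)\right) \frac{1}{2 K} = 2 \left(-59385 - 320 K\right) \frac{1}{2 K} = 2 \frac{-59385 - 320 K}{2 K} = \frac{-59385 - 320 K}{K}$)
$M{\left(-533 \right)} + U{\left(L^{3} \right)} = 59 - \left(320 + \frac{59385}{\left(\frac{28}{3}\right)^{3}}\right) = 59 - \left(320 + \frac{59385}{\frac{21952}{27}}\right) = 59 - \frac{8628035}{21952} = - \frac{7332867}{21952}$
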